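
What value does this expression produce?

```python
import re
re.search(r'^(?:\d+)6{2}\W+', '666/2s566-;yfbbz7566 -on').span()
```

(0, 4)

Pattern: anchored at the start of the string; then one or more of a digit (non-capturing group); then exactly 2 of the literal '6', then one or more of a non-word character.
Unlike `match`, `search` isn't anchored — it looks for the pattern anywhere in the string.
The match spans [0:4] → '666/'.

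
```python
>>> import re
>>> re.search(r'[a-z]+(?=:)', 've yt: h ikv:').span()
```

(3, 5)

Because the assertion is zero-width, the text it checks is not consumed and won't appear in the result.
The match spans [3:5] → 'yt'.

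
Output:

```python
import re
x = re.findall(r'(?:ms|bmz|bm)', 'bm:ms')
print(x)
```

Matches: at [0:2] → 'bm'; at [3:5] → 'ms'.
No capturing groups, so `findall` returns the 2 full match strings.

['bm', 'ms']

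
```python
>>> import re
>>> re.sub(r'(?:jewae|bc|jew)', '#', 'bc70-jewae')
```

'#70-#'

The regex engine tests alternatives in the order written; an earlier branch that matches wins even if a later one would match more.
Matches: at [0:2] → 'bc'; at [5:10] → 'jewae'.
Every occurrence is swapped for '#'.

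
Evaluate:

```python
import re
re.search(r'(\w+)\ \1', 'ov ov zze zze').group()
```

The backreference `\1` re-matches whatever the first group consumed, character for character.
The match spans [0:5] → 'ov ov'.

'ov ov'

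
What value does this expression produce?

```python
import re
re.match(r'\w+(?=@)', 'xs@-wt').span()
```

Lookahead/lookbehind check context without consuming it, so the matched span excludes the asserted characters.
`re.match` won't scan ahead — the pattern has to work from the very first character.
The match spans [0:2] → 'xs'.

(0, 2)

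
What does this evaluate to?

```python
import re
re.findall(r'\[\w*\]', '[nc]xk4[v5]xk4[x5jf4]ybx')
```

Scanning left to right: at [0:4] → '[nc]'; at [7:11] → '[v5]'; at [14:21] → '[x5jf4]'.
`findall` yields the raw match text (3 of them) because the pattern has no groups.

['[nc]', '[v5]', '[x5jf4]']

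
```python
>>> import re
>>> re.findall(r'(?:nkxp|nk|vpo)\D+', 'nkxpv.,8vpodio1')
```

['nkxpv.,', 'vpodio']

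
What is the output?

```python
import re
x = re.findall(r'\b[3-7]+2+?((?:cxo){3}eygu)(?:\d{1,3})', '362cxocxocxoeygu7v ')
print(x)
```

['cxocxocxoeygu']

One capturing group, so `findall` returns just the captured substring from the one match — 1 in all.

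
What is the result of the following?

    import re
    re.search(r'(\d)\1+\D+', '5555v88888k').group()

'5555v'

`\1` has to match the exact text group 1 already captured.
The match spans [0:5] → '5555v'.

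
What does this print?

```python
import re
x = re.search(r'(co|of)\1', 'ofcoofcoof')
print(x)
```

None

`\1` has to match the exact text group 1 already captured.
`re.search` tries every starting position until one works.
Here no position works, so the call returns None.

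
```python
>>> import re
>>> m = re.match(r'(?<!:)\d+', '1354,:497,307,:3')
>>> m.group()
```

The negative lookahead/lookbehind blocks any match where the forbidden context is present.
`re.match` won't scan ahead — the pattern has to work from the very first character.
The match spans [0:4] → '1354'.

'1354'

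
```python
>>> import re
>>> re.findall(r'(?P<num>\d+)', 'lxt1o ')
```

['1']

The pattern matches one or more of a digit (captured as 'num').
Matches: at [3:4] match '1', group 1 = '1'.
With a single group, `findall` returns only what that group captured — 1 item.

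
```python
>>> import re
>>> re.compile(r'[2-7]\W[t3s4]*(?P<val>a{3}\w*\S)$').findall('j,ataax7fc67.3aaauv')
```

This matches a character in [2-7], then a non-word character, then zero or more of one of [t3s4]; then exactly 3 of a literal 'a', then zero or more of a word character, then a non-whitespace character (captured as 'val'); then anchored at the end.
Walking the string: at [11:19] match '7.3aaauv', group 1 = 'aaauv'.
Because there's exactly one group, `findall` drops the full match and keeps group 1 from the one hit.

['aaauv']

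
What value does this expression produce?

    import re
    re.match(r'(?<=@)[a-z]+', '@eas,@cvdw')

None

The positive lookaround only admits positions where the adjacent text matches; those characters stay outside the span.
`re.match` won't scan ahead — the pattern has to work from the very first character.
Here position 0 doesn't satisfy it, so the call returns None.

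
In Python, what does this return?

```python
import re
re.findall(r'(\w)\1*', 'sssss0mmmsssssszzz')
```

['s', '0', 'm', 's', 'z']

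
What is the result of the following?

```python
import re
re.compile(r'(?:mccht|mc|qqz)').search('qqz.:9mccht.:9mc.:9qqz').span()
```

The match spans [0:3] → 'qqz'.

(0, 3)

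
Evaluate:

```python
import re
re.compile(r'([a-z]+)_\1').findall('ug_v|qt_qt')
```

['qt']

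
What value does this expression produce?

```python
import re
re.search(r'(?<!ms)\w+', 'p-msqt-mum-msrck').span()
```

A negative assertion filters positions out without eating any characters.
The match spans [0:1] → 'p'.

(0, 1)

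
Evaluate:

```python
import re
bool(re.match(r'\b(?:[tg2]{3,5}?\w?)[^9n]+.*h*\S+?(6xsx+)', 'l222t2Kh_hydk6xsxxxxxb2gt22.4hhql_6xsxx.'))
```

This matches a word boundary (`\b`, zero-width); then 3 to 5 of one of [tg2] (lazy), then optionally a word character (non-capturing group); then one or more of any character except [9n], then zero or more of any character; then zero or more of the literal 'h', then one or more of a non-whitespace character (lazy); then the literal '6xs', then one or more of the literal 'x' (captured).
`re.match` won't scan ahead — the pattern has to work from the very first character.
Here the string doesn't start with a match, so the call returns None, and `bool(None)` is False.

False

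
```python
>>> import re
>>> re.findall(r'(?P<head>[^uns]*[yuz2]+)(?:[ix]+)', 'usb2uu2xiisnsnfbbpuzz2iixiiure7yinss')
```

Pattern: zero or more of any character except [uns], then one or more of one of [yuz2] (captured as 'head'); then one or more of one of [ix] (non-capturing group).
Walking the string: at [2:10] match 'b2uu2xii', group 1 = 'b2uu2'; at [14:27] match 'fbbpuzz2iixii', group 1 = 'fbbpuzz2'; at [28:33] match 're7yi', group 1 = 're7y'.
One capturing group, so `findall` returns just the captured substring from each match — 3 in all.

['b2uu2', 'fbbpuzz2', 're7y']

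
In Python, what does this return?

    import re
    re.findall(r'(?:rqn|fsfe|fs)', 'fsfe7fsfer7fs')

['fsfe', 'fsfe', 'fs']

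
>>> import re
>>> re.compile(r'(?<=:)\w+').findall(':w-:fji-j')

['w', 'fji']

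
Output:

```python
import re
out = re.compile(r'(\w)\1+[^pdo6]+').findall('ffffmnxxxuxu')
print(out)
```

`\1` has to match the exact text group 1 already captured.
`findall` collects group 1 from the one match (1 total).

['f']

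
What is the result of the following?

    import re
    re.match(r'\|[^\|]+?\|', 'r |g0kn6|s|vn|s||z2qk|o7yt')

None

`re.match` only tries the pattern at the start of the string.
Here position 0 doesn't satisfy it, so the call returns None.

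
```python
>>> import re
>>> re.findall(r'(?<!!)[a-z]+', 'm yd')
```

['m', 'yd']

The negative lookaround is zero-width — it rules out positions where the adjacent text would match, without consuming anything.
Walking the string: at [0:1] → 'm'; at [2:4] → 'yd'.
Since nothing is captured, `findall` lists the 2 matched substrings directly.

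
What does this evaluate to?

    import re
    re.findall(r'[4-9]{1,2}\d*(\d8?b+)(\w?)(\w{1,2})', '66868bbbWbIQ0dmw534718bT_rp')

[('8bbb', 'W', 'bI'), ('8b', 'T', '_r')]

This matches 1 to 2 of a character in [4-9], then zero or more of a digit; then a digit, then optionally a literal '8', then one or more of the literal 'b' (captured); then optionally a word character (captured); then 1 to 2 of a word character (captured).
Scanning left to right: at [0:11] match '66868bbbWbI', groups = ('8bbb', 'W', 'bI'); at [16:26] match '534718bT_r', groups = ('8b', 'T', '_r').
With 3 capturing groups, `findall` returns a 3-tuple per match.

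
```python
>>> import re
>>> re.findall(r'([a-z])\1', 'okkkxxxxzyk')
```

`\1` has to match the exact text group 1 already captured.
Scanning left to right: at [1:3] match 'kk', group 1 = 'k'; at [4:6] match 'xx', group 1 = 'x'; at [6:8] match 'xx', group 1 = 'x'.
Because there's exactly one group, `findall` drops the full match and keeps group 1 from each hit.

['k', 'x', 'x']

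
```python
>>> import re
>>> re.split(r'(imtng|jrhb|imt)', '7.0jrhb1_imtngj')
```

['7.0', 'jrhb', '1_', 'imtng', 'j']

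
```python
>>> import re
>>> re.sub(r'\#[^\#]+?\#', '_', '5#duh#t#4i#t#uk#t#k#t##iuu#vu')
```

'5_t_t_t_t#_vu'

Matches: at [1:6] → '#duh#'; at [7:11] → '#4i#'; at [12:16] → '#uk#'; at [17:20] → '#k#'; at [22:27] → '#iuu#'.
Every occurrence is swapped for '_'.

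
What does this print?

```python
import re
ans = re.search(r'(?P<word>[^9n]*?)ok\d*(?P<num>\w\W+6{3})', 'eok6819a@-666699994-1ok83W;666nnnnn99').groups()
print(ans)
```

('e', 'a@-666')

The match spans [0:13] → 'eok6819a@-666'.
Captured: group 1 = 'e', group 2 = 'a@-666'.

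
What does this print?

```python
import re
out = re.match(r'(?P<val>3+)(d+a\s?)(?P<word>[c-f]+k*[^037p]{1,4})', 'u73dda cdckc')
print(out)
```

None

Pattern: one or more of a literal '3' (captured as 'val'); then one or more of a literal 'd', then a literal 'a', then optionally whitespace (captured); then one or more of a character in [c-f], then zero or more of the literal 'k', then 1 to 4 of any character except [037p] (captured as 'word').
`re.match` only tries the pattern at the start of the string.
Here the pattern fails at index 0, so the call returns None.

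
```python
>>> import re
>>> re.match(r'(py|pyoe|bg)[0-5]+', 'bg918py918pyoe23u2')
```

None

`match` is anchored at position 0; if the pattern doesn't fit there, it returns None.
Here the pattern fails at index 0, so the call returns None.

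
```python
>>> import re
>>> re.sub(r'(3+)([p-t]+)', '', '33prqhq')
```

'hq'

Pattern: one or more of a literal '3' (captured); then one or more of a character in [p-t] (captured).
Matches: at [0:5] → '33prq'.
Each match is replaced by ''.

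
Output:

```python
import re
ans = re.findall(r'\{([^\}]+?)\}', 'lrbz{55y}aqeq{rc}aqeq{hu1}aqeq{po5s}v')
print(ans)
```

Walking the string: at [4:9] match '{55y}', group 1 = '55y'; at [13:17] match '{rc}', group 1 = 'rc'; at [21:26] match '{hu1}', group 1 = 'hu1'; at [30:36] match '{po5s}', group 1 = 'po5s'.
Because there's exactly one group, `findall` drops the full match and keeps group 1 from each hit.

['55y', 'rc', 'hu1', 'po5s']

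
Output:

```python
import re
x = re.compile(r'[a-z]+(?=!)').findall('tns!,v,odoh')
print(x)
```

['tns']

The `(?=…)`/`(?<=…)` assertion just peeks at neighbouring text; it doesn't advance the match position.
No capturing groups, so `findall` returns the 1 full match string.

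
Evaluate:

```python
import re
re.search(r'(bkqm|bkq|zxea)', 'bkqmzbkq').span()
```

(0, 4)

Alternation isn't longest-match — the leftmost alternative that fits at this position is chosen.
The match spans [0:4] → 'bkqm'.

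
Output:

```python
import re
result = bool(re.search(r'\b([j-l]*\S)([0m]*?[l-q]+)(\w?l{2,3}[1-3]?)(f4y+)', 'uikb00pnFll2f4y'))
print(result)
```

False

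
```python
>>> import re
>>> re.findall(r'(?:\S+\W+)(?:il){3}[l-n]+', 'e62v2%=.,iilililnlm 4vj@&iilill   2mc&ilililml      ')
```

['2mc&ilililml']

Pattern: one or more of a non-whitespace character, then one or more of a non-word character (non-capturing group); then the literal 'il' repeated 3 times, then one or more of a character in [l-n].
Walking the string: at [34:46] → '2mc&ilililml'.
Since nothing is captured, `findall` lists the 1 matched substring directly.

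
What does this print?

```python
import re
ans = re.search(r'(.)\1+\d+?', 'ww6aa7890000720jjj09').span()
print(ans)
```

(0, 3)

`\1` has to match the exact text group 1 already captured.
Unlike `match`, `search` isn't anchored — it looks for the pattern anywhere in the string.
The match spans [0:3] → 'ww6'.
Captured: group 1 = 'w'.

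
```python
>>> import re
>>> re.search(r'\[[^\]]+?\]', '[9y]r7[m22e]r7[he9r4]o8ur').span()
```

(0, 4)

The match spans [0:4] → '[9y]'.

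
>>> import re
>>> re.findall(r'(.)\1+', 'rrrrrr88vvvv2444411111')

['r', '8', 'v', '4', '1']

A backreference is literal: `\1` must see the identical characters the first group matched.
Scanning left to right: at [0:6] match 'rrrrrr', group 1 = 'r'; at [6:8] match '88', group 1 = '8'; at [8:12] match 'vvvv', group 1 = 'v'; at [13:17] match '4444', group 1 = '4'; at [17:22] match '11111', group 1 = '1'.
With a single group, `findall` returns only what that group captured — 5 items.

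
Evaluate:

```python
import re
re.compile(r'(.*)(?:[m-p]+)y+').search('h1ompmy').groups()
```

The pattern matches zero or more of any character (captured); then one or more of a character in [m-p] (non-capturing group); then one or more of a literal 'y'.
`re.search` scans for the first position where the pattern succeeds.
The match spans [0:7] → 'h1ompmy'.
Captured: group 1 = 'h1omp'.

('h1omp',)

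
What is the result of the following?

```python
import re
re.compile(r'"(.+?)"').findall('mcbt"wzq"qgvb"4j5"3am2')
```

['wzq', '4j5']

With the lazy modifier that quantifier settles for the fewest repetitions that let the rest of the pattern succeed (the atoms after it are unaffected and can still be greedy).
One capturing group, so `findall` returns just the captured substring from each match — 2 in all.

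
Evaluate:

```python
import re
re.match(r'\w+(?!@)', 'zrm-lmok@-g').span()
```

The negative lookahead/lookbehind blocks any match where the forbidden context is present.
`re.match` won't scan ahead — the pattern has to work from the very first character.
The match spans [0:3] → 'zrm'.

(0, 3)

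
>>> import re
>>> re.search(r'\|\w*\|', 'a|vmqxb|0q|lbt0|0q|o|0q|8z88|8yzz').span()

`re.search` tries every starting position until one works.
The match spans [1:8] → '|vmqxb|'.

(1, 8)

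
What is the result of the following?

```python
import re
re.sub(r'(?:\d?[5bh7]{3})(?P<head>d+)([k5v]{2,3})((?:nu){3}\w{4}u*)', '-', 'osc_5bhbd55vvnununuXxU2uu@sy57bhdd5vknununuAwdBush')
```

'osc_5bhbd55vvnununuXxU2uu@sy-sh'

The pattern matches optionally a digit, then exactly 3 of one of [5bh7] (non-capturing group); then one or more of a literal 'd' (captured as 'head'); then 2 to 3 of one of [k5v] (captured); then the literal 'nu' repeated 3 times, then exactly 4 of a word character, then zero or more of a literal 'u' (captured).
`sub` substitutes '-' at each match site.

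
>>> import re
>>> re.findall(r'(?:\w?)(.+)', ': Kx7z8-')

[': Kx7z8-']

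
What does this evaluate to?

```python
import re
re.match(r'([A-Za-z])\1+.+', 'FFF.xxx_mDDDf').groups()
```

('F',)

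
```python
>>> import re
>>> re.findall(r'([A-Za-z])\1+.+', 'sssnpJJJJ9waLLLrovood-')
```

['s']

`\1` has to match the exact text group 1 already captured.
Walking the string: at [0:22] match 'sssnpJJJJ9waLLLrovood-', group 1 = 's'.
One capturing group, so `findall` returns just the captured substring from the one match — 1 in all.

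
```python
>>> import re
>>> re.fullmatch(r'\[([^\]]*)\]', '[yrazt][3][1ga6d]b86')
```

None

For `fullmatch`, every character of the input must be accounted for by the pattern.
Here the string isn't matched end-to-end, so the call returns None.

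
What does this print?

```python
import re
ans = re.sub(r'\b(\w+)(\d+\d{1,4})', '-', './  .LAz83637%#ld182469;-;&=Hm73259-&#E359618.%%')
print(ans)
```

Each match is replaced by '-'.

./  .-%#-;-;&=--&#-.%%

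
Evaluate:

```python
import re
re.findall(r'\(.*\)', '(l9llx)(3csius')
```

['(l9llx)']

Scanning left to right: at [0:7] → '(l9llx)'.
`findall` yields the raw match text (1 of them) because the pattern has no groups.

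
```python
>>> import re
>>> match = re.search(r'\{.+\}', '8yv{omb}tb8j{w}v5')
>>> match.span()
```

(3, 15)

The match spans [3:15] → '{omb}tb8j{w}'.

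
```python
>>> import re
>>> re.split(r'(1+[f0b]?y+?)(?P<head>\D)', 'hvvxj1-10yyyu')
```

This matches one or more of a literal '1', then optionally one of [f0b], then one or more of the literal 'y' (lazy) (captured); then a non-digit (captured as 'head').
Lazy quantifiers expand one character at a time until the remainder of the pattern can match.
Matches to split on: at [7:11] → '10yy'.
Because the pattern has a capturing group, `split` also inserts each captured text between the pieces.

['hvvxj1-', '10y', 'y', 'yu']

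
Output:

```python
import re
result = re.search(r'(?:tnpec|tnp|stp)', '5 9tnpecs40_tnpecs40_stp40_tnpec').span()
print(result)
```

Alternation tries branches left to right and keeps the first one that lets the overall match succeed at that position.
`re.search` scans for the first position where the pattern succeeds.
The match spans [3:8] → 'tnpec'.

(3, 8)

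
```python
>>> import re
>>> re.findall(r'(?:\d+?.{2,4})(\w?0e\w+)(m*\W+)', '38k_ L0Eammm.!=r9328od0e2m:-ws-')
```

[('d0e2m', ':-')]

2 groups means the one result is a tuple of 2 captured strings — 1 here.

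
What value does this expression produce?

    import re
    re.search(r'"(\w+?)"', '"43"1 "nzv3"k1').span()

(0, 4)

`re.search` scans for the first position where the pattern succeeds.
The match spans [0:4] → '"43"'.
Captured: group 1 = '43'.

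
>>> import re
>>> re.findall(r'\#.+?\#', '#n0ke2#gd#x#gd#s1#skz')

['#n0ke2#', '#x#', '#s1#']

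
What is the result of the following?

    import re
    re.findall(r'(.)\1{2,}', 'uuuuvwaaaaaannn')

['u', 'a', 'n']

A backreference is literal: `\1` must see the identical characters the first group matched.
Because there's exactly one group, `findall` drops the full match and keeps group 1 from each hit.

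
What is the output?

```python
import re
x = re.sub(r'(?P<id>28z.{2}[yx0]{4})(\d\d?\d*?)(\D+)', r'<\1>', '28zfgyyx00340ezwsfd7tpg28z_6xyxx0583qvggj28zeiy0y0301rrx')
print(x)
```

<28zfgyyx0>7tpg<28z_6xyxx><28zeiy0y0>

The pattern matches the literal '28z', then exactly 2 of any character, then exactly 4 of one of [yx0] (captured as 'id'); then a digit, then optionally a digit, then zero or more of a digit (lazy) (captured); then one or more of a non-digit (captured).
Matches: at [0:19] → '28zfgyyx00340ezwsfd'; at [23:41] → '28z_6xyxx0583qvggj'; at [41:56] → '28zeiy0y0301rrx'.
The replacement refers to a captured group, so each match is rewritten using its own captured text.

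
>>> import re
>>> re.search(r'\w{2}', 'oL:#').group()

'oL'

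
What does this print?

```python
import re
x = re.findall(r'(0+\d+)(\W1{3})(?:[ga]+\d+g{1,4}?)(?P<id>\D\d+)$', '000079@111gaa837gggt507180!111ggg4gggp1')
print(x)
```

[('07180', '!111', 'p1')]

This matches one or more of a literal '0', then one or more of a digit (captured); then a non-word character, then exactly 3 of the literal '1' (captured); then one or more of one of [ga], then one or more of a digit, then 1 to 4 of a literal 'g' (lazy) (non-capturing group); then a non-digit, then one or more of a digit (captured as 'id'); then anchored at the end.
Walking the string: at [21:39] match '07180!111ggg4gggp1', groups = ('07180', '!111', 'p1').
With 3 capturing groups, `findall` returns a 3-tuple per match.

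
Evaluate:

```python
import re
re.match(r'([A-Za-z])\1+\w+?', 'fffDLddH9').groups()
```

The match spans [0:4] → 'fffD'.
Captured: group 1 = 'f'.

('f',)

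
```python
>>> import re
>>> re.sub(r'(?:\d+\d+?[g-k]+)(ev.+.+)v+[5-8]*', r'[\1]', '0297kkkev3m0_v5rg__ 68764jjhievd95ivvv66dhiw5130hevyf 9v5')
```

`\1` in the replacement pulls in group 1's text for each match.

'[ev3m0_v5rg__ 68764jjhievd95ivvv66dhiw5130hevyf 9]'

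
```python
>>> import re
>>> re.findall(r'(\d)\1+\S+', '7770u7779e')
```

['7']

`\1` has to match the exact text group 1 already captured.
Because there's exactly one group, `findall` drops the full match and keeps group 1 from the one hit.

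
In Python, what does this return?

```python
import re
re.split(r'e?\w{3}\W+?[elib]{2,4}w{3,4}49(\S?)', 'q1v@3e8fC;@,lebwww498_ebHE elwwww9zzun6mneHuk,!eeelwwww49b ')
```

['q1v@3', '8', '_ebHE elwwww9zzun6mn', 'b', ' ']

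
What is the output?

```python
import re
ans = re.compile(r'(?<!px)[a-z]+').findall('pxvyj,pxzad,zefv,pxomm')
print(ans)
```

['pxvyj', 'pxzad', 'zefv', 'pxomm']

`(?!…)`/`(?<!…)` only lets a position through if the neighbouring text does NOT match; no characters are consumed.
Matches: at [0:5] → 'pxvyj'; at [6:11] → 'pxzad'; at [12:16] → 'zefv'; at [17:22] → 'pxomm'.
No capturing groups, so `findall` returns the 4 full match strings.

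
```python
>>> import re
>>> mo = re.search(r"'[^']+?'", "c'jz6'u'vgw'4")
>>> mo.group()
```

"'jz6'"

`re.search` tries every starting position until one works.
The match spans [1:6] → "'jz6'".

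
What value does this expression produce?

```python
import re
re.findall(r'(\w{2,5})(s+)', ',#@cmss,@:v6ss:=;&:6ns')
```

[('cms', 's'), ('v6s', 's'), ('6n', 's')]

This matches 2 to 5 of a word character (captured); then one or more of a literal 's' (captured).
Matches: at [3:7] match 'cmss', groups = ('cms', 's'); at [10:14] match 'v6ss', groups = ('v6s', 's'); at [19:22] match '6ns', groups = ('6n', 's').
Multiple groups make `findall` return tuples — one 2-tuple for each match.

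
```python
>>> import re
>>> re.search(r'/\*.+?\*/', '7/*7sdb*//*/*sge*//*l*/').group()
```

'/*7sdb*/'

Because the quantifier is non-greedy, it stops expanding at the earliest point where the rest of the pattern can succeed.
`search` walks the string left to right and returns the first match it finds.
The match spans [1:9] → '/*7sdb*/'.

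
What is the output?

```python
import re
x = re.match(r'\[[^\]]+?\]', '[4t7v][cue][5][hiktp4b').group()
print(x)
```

`re.match` won't scan ahead — the pattern has to work from the very first character.
The match spans [0:6] → '[4t7v]'.

[4t7v]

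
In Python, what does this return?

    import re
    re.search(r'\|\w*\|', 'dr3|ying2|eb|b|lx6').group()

'|ying2|'

`search` walks the string left to right and returns the first match it finds.
The match spans [3:10] → '|ying2|'.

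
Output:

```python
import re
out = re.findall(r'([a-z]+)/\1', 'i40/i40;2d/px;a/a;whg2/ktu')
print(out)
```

A backreference is literal: `\1` must see the identical characters the first group matched.
Matches: at [14:17] match 'a/a', group 1 = 'a'.
`findall` collects group 1 from the one match (1 total).

['a']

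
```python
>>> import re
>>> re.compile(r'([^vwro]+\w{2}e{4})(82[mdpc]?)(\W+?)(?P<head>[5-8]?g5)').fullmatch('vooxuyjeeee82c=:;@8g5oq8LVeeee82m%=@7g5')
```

None

The pattern matches one or more of any character except [vwro], then exactly 2 of a word character, then exactly 4 of a literal 'e' (captured); then the literal '82', then optionally one of [mdpc] (captured); then one or more of a non-word character (lazy) (captured); then optionally a character in [5-8], then the literal 'g5' (captured as 'head').
`fullmatch` succeeds only if the pattern covers the string from start to end.
Here the pattern can't cover the whole string, so the call returns None.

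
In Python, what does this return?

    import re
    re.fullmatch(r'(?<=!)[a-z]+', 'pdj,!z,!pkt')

None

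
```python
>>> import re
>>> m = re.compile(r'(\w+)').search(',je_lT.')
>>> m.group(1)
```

'je_lT'

The match spans [1:6] → 'je_lT'.
Captured: group 1 = 'je_lT'.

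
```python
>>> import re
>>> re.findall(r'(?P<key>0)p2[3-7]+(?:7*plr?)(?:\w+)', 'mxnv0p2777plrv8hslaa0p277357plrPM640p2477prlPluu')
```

This matches a literal '0' (captured as 'key'); then the literal 'p2', then one or more of a character in [3-7]; then zero or more of the literal '7', then the literal 'pl', then optionally a literal 'r' (non-capturing group); then one or more of a word character (non-capturing group).
Walking the string: at [4:48] match '0p2777plrv8hslaa0p277357plrPM640p2477prlPluu', group 1 = '0'.
With a single group, `findall` returns only what that group captured — 1 item.

['0']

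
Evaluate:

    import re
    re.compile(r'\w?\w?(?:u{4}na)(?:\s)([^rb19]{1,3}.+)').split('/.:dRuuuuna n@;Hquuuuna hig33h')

['/.:', 'n@;Hquuuuna hig33h', '']

This matches optionally a word character, then optionally a word character; then exactly 4 of a literal 'u', then the literal 'na' (non-capturing group); then whitespace (non-capturing group); then 1 to 3 of any character except [rb19], then one or more of any character (captured).
Matches to split on: at [3:30] → 'dRuuuuna n@;Hquuuuna hig33h'.
The group in the pattern means `split` returns the separators' captures alongside the pieces.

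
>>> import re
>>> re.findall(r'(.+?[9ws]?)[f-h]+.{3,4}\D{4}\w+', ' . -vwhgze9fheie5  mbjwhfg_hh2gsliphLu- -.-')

This matches one or more of any character (lazy), then optionally one of [9ws] (captured); then one or more of a character in [f-h], then 3 to 4 of any character; then exactly 4 of a non-digit; then one or more of a word character.
Scanning left to right: at [0:17] match ' . -vwhgze9fheie5', group 1 = ' . -vw'; at [17:38] match '  mbjwhfg_hh2gsliphLu', group 1 = '  mbjw'.
`findall` collects group 1 from each match (2 total).

[' . -vw', '  mbjw']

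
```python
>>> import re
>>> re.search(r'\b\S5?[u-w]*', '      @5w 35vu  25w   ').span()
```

The match spans [7:9] → '5w'.

(7, 9)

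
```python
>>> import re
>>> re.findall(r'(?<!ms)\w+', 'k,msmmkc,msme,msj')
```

['k', 'msmmkc', 'msme', 'msj']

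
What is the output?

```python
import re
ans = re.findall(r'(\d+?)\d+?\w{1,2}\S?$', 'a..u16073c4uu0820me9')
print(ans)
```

['0']

A non-greedy quantifier consumes as few characters as it can — just enough that the remainder of the pattern still matches from where it stops; whatever follows it matches normally.
With a single group, `findall` returns only what that group captured — 1 item.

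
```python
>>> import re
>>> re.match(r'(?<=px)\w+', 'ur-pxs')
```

The lookaround is zero-width — it requires the adjacent text to match without consuming it, so the asserted text isn't part of the match.
With `match`, the pattern is implicitly anchored at the beginning.
Here the pattern fails at index 0, so the call returns None.

None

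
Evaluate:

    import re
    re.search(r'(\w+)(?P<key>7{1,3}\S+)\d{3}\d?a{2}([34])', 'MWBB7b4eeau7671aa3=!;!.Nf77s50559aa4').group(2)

The pattern matches one or more of a word character (captured); then 1 to 3 of the literal '7', then one or more of a non-whitespace character (captured as 'key'); then exactly 3 of a digit, then optionally a digit, then exactly 2 of a literal 'a'; then one of [34] (captured).
Unlike `match`, `search` isn't anchored — it looks for the pattern anywhere in the string.
The match spans [0:36] → 'MWBB7b4eeau7671aa3=!;!.Nf77s50559aa4'.
Captured: group 1 = 'MWBB7b4eeau76', group 2 = '71aa3=!;!.Nf77s50', group 3 = '4'.

'71aa3=!;!.Nf77s50'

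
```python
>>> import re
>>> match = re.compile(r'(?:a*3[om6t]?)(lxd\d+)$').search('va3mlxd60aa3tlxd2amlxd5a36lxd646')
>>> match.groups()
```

('lxd646',)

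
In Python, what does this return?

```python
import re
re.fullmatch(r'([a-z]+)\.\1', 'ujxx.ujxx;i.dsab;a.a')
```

None

`fullmatch` succeeds only if the pattern covers the string from start to end.
Here there's no way to consume every character, so the call returns None.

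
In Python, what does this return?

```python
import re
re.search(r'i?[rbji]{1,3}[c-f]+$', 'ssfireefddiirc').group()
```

'iirc'

The pattern matches optionally the literal 'i', then 1 to 3 of one of [rbji]; then one or more of a character in [c-f]; then anchored at the end.
`re.search` tries every starting position until one works.
The match spans [10:14] → 'iirc'.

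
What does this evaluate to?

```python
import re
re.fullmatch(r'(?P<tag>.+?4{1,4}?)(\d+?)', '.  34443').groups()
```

('.  34', '443')

Pattern: one or more of any character (lazy), then 1 to 4 of the literal '4' (lazy) (captured as 'tag'); then one or more of a digit (lazy) (captured).
Lazy quantifiers expand one character at a time until the remainder of the pattern can match.
`re.fullmatch` is like wrapping the pattern in `^…$` (in single-line mode).
The match spans [0:8] → '.  34443'.
Captured: group 1 = '.  34', group 2 = '443'.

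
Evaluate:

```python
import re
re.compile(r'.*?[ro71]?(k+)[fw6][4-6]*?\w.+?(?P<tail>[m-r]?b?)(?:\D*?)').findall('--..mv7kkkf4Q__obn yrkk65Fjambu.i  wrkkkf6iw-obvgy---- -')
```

[('kkk', ''), ('kk', ''), ('kkk', '')]

The pattern matches zero or more of any character (lazy), then optionally one of [ro71]; then one or more of a literal 'k' (captured); then one of [fw6], then zero or more of a character in [4-6] (lazy), then a word character; then one or more of any character (lazy); then optionally a character in [m-r], then optionally a literal 'b' (captured as 'tail'); then zero or more of a non-digit (lazy) (non-capturing group).
Because the quantifier is non-greedy, it stops expanding at the earliest point where the rest of the pattern can succeed.
Scanning left to right: at [0:13] match '--..mv7kkkf4Q', groups = ('kkk', ''); at [13:26] match '__obn yrkk65F', groups = ('kk', ''); at [26:43] match 'jambu.i  wrkkkf6i', groups = ('kkk', '').
`findall` packs the 2 group values into a tuple for every match.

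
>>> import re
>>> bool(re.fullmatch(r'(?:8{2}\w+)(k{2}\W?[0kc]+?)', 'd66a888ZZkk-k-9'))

False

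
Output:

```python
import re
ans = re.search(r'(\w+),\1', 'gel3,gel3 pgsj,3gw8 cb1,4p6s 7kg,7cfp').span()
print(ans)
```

`\1` is not a pattern — it's the concrete string captured by group 1, re-applied verbatim.
`re.search` tries every starting position until one works.
The match spans [0:9] → 'gel3,gel3'.
Captured: group 1 = 'gel3'.

(0, 9)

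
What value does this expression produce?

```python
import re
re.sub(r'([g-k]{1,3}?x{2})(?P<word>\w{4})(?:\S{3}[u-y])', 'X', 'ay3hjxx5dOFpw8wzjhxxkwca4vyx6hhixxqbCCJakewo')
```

Pattern: 1 to 3 of a character in [g-k] (lazy), then exactly 2 of the literal 'x' (captured); then exactly 4 of a word character (captured as 'word'); then exactly 3 of a non-whitespace character, then a character in [u-y] (non-capturing group).
Matches: at [3:15] → 'hjxx5dOFpw8w'; at [16:28] → 'jhxxkwca4vyx'.
`sub` substitutes 'X' at each match site.

'ay3XzX6hhixxqbCCJakewo'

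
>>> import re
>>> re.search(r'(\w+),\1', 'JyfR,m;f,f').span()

(7, 10)

After group 1 captures some text, `\1` only succeeds where that same text appears again.
Unlike `match`, `search` isn't anchored — it looks for the pattern anywhere in the string.
The match spans [7:10] → 'f,f'.
Captured: group 1 = 'f'.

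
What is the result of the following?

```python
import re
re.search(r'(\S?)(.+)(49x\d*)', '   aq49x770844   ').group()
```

'   aq49x770844'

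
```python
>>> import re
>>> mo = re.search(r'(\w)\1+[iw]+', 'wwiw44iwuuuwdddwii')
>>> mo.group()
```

The backreference `\1` re-matches whatever the first group consumed, character for character.
`search` walks the string left to right and returns the first match it finds.
The match spans [0:4] → 'wwiw'.
Captured: group 1 = 'w'.

'wwiw'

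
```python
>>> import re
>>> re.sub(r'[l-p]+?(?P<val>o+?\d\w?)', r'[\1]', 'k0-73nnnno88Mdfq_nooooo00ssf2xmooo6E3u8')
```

Pattern: one or more of a character in [l-p] (lazy); then one or more of a literal 'o' (lazy), then a digit, then optionally a word character (captured as 'val').
A non-greedy quantifier consumes as few characters as it can — just enough that the remainder of the pattern still matches from where it stops; whatever follows it matches normally.
Matches: at [5:12] → 'nnnno88'; at [17:25] → 'nooooo00'; at [30:36] → 'mooo6E'.
Each match is replaced using the text its own group 1 captured.

'k0-73[o88]Mdfq_[ooooo00]ssf2x[ooo6E]3u8'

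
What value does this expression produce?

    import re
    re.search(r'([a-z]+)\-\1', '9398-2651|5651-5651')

A backreference is literal: `\1` must see the identical characters the first group matched.
`re.search` tries every starting position until one works.
Here no position works, so the call returns None.

None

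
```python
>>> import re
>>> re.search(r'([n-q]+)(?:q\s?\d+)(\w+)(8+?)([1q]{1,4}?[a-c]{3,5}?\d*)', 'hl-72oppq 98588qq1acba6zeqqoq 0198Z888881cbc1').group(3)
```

'8'

This matches one or more of a character in [n-q] (captured); then a literal 'q', then optionally whitespace, then one or more of a digit (non-capturing group); then one or more of a word character (captured); then one or more of a literal '8' (lazy) (captured); then 1 to 4 of one of [1q] (lazy), then 3 to 5 of a character in [a-c] (lazy), then zero or more of a digit (captured).
The `?` after the quantifier makes it lazy — it takes as little as possible before letting the rest of the pattern try.
`re.search` scans for the first position where the pattern succeeds.
The match spans [5:21] → 'oppq 98588qq1acb'.
Captured: group 1 = 'opp', group 2 = '8', group 3 = '8', group 4 = 'qq1acb'.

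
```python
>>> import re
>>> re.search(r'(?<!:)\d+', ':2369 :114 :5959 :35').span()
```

`(?!…)`/`(?<!…)` only lets a position through if the neighbouring text does NOT match; no characters are consumed.
`search` walks the string left to right and returns the first match it finds.
The match spans [2:5] → '369'.

(2, 5)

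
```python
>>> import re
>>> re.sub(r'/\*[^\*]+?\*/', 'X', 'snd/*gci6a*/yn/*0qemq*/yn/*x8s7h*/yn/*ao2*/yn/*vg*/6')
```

'sndXynXynXynXynX6'

Matches: at [3:12] → '/*gci6a*/'; at [14:23] → '/*0qemq*/'; at [25:34] → '/*x8s7h*/'; at [36:43] → '/*ao2*/'; at [45:51] → '/*vg*/'.
`sub` substitutes 'X' at each match site.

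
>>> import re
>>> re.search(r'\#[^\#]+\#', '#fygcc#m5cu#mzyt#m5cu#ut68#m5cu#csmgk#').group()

The match spans [0:7] → '#fygcc#'.

'#fygcc#'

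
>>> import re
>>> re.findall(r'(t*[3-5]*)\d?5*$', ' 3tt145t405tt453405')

Pattern: zero or more of the literal 't', then zero or more of a character in [3-5] (captured); then optionally a digit, then zero or more of the literal '5'; then anchored at the end.
Walking the string: at [11:19] match 'tt453405', group 1 = 'tt4534'; at [19:19] match '', group 1 = ''.
`findall` collects group 1 from each match (2 total).

['tt4534', '']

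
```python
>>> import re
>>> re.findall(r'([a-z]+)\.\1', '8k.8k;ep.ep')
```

['ep']

A backreference is literal: `\1` must see the identical characters the first group matched.
Walking the string: at [6:11] match 'ep.ep', group 1 = 'ep'.
`findall` collects group 1 from the one match (1 total).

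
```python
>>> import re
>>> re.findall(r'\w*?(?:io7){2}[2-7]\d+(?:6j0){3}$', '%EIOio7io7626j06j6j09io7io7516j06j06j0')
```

['EIOio7io7626j06j6j09io7io7516j06j06j0']

The pattern matches zero or more of a word character (lazy), then the literal 'io7' repeated 2 times; then a character in [2-7]; then one or more of a digit, then the literal '6j0' repeated 3 times; then anchored at the end.
Scanning left to right: at [1:38] → 'EIOio7io7626j06j6j09io7io7516j06j06j0'.
`findall` yields the raw match text (1 of them) because the pattern has no groups.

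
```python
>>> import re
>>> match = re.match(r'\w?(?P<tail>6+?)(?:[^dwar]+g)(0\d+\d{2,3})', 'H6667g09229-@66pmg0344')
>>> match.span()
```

Pattern: optionally a word character; then one or more of a literal '6' (lazy) (captured as 'tail'); then one or more of any character except [dwar], then the literal 'g' (non-capturing group); then a literal '0', then one or more of a digit, then 2 to 3 of a digit (captured).
`re.match` won't scan ahead — the pattern has to work from the very first character.
The match spans [0:22] → 'H6667g09229-@66pmg0344'.
Captured: group 1 = '6', group 2 = '0344'.

(0, 22)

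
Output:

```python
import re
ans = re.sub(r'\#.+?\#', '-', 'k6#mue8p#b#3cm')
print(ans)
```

With the lazy modifier that quantifier settles for the fewest repetitions that let the rest of the pattern succeed (the atoms after it are unaffected and can still be greedy).
Matches: at [2:9] → '#mue8p#'.
`sub` substitutes '-' at each match site.

k6-b#3cm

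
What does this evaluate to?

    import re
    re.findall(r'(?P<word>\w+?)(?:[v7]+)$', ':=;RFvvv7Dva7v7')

This matches one or more of a word character (lazy) (captured as 'word'); then one or more of one of [v7] (non-capturing group); then anchored at the end.
With the lazy modifier that quantifier settles for the fewest repetitions that let the rest of the pattern succeed (the atoms after it are unaffected and can still be greedy).
Walking the string: at [3:15] match 'RFvvv7Dva7v7', group 1 = 'RFvvv7Dva'.
With a single group, `findall` returns only what that group captured — 1 item.

['RFvvv7Dva']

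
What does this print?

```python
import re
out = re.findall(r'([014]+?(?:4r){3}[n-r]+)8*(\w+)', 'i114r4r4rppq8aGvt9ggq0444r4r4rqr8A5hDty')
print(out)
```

Multiple groups make `findall` return tuples — one 2-tuple for the one match.

[('114r4r4rppq', 'aGvt9ggq0444r4r4rqr8A5hDty')]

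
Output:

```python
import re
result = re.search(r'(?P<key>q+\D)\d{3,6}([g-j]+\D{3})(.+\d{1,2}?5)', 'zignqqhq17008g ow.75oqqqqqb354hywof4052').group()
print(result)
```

The pattern matches one or more of the literal 'q', then a non-digit (captured as 'key'); then 3 to 6 of a digit; then one or more of a character in [g-j], then exactly 3 of a non-digit (captured); then one or more of any character, then 1 to 2 of a digit (lazy), then a literal '5' (captured).
Unlike `match`, `search` isn't anchored — it looks for the pattern anywhere in the string.
The match spans [21:38] → 'qqqqqb354hywof405'.
Captured: group 1 = 'qqqqqb', group 2 = 'hywo', group 3 = 'f405'.

qqqqqb354hywof405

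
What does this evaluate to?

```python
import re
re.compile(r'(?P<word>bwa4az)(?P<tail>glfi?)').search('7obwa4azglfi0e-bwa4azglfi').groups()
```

The match spans [2:12] → 'bwa4azglfi'.
Captured: group 1 = 'bwa4az', group 2 = 'glfi'.

('bwa4az', 'glfi')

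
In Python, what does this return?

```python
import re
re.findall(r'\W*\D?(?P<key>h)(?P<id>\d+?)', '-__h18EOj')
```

The pattern matches zero or more of a non-word character, then optionally a non-digit; then a literal 'h' (captured as 'key'); then one or more of a digit (lazy) (captured as 'id').
Matches: at [2:5] match '_h1', groups = ('h', '1').
With 2 capturing groups, `findall` returns a 2-tuple per match.

[('h', '1')]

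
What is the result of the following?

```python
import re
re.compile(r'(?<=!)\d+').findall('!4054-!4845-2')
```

The lookaround is zero-width — it requires the adjacent text to match without consuming it, so the asserted text isn't part of the match.
Walking the string: at [1:5] → '4054'; at [7:11] → '4845'.
`findall` yields the raw match text (2 of them) because the pattern has no groups.

['4054', '4845']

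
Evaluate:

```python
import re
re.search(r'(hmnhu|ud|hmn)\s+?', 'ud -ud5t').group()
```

`re.search` scans for the first position where the pattern succeeds.
The match spans [0:3] → 'ud '.
Captured: group 1 = 'ud'.

'ud '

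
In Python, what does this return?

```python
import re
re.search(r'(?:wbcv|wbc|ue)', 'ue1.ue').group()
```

`re.search` scans for the first position where the pattern succeeds.
The match spans [0:2] → 'ue'.

'ue'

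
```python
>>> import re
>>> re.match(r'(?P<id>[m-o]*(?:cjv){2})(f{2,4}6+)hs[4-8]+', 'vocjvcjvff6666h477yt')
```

None

This matches zero or more of a character in [m-o], then the literal 'cjv' repeated 2 times (captured as 'id'); then 2 to 4 of the literal 'f', then one or more of the literal '6' (captured); then the literal 'hs', then one or more of a character in [4-8].
With `match`, the pattern is implicitly anchored at the beginning.
Here the string doesn't start with a match, so the call returns None.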